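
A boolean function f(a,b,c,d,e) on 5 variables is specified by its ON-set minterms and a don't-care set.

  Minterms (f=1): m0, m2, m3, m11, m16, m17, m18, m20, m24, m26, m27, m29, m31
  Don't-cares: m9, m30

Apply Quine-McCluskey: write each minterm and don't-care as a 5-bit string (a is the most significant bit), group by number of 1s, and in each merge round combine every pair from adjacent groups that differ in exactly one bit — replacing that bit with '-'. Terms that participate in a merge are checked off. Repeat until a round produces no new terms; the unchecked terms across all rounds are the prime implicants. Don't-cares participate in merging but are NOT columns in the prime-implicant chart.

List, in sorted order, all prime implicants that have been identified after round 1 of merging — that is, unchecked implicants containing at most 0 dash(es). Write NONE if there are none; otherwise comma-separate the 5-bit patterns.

[col 0] 00000*, 00010*, 00011*, 01001*, 01011*, 10000*, 10001*, 10010*, 10100*, 11000*, 11010*, 11011*, 11101*, 11110*, 11111*
[col 1] -0000*, -0010*, -1011, 0-011, 000-0*, 0001-, 010-1, 1-000*, 1-010*, 10-00, 100-0*, 1000-, 11-10*, 11-11*, 110-0*, 1101-*, 111-1, 1111-*
[col 2] -00-0, 1-0-0, 11-1-
Prime implicants: -00-0, -1011, 0-011, 0001-, 010-1, 1-0-0, 10-00, 1000-, 11-1-, 111-1

NONE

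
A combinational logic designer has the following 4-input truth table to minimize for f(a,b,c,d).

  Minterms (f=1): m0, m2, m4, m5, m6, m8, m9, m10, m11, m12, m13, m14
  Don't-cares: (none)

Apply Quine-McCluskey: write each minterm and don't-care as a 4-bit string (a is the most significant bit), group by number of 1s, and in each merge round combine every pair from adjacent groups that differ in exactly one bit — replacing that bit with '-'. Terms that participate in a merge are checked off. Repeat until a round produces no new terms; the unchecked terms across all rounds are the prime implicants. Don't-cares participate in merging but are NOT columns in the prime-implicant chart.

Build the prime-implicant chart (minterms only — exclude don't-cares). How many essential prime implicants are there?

[col 0] 0000*, 0010*, 0100*, 0101*, 0110*, 1000*, 1001*, 1010*, 1011*, 1100*, 1101*, 1110*
[col 1] -000*, -010*, -100*, -101*, -110*, 0-00*, 0-10*, 00-0*, 01-0*, 010-*, 1-00*, 1-01*, 1-10*, 10-0*, 10-1*, 100-*, 101-*, 11-0*, 110-*
[col 2] --00*, --10*, -0-0*, -1-0*, -10-, 0--0*, 1--0*, 1-0-, 10--
[col 3] ---0
Prime implicants: ---0, -10-, 1-0-, 10--
PI chart (minterm → PIs covering it):
  0 | ---0  (sole → essential)
  2 | ---0  (sole → essential)
  4 | ---0,-10-
  5 | -10-  (sole → essential)
  6 | ---0  (sole → essential)
  8 | ---0,1-0-,10--
  9 | 1-0-,10--
  10 | ---0,10--
  11 | 10--  (sole → essential)
  12 | ---0,-10-,1-0-
  13 | -10-,1-0-
  14 | ---0  (sole → essential)
Essential prime implicants: ---0, -10-, 10--

3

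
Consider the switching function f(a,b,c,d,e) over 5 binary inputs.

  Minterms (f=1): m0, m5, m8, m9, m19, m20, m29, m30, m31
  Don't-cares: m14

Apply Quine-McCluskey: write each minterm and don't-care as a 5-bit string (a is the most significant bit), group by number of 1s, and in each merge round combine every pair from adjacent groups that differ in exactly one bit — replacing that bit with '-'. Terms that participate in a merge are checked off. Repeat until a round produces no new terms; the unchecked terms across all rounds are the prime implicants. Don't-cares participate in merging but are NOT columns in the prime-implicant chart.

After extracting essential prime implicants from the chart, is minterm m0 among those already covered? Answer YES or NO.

YES

size-2^0 implicants → 00000(✓)  00101  01000(✓)  01001(✓)  01110(✓)  10011  10100  11101(✓)  11110(✓)  11111(✓)
size-2^1 implicants → -1110  0-000  0100-  111-1  1111-
Unchecked terms (primes): -1110, 0-000, 00101, 0100-, 10011, 10100, 111-1, 1111-
Minterm coverage:
  m0 ⊆ 0-000 [E]
  m5 ⊆ 00101 [E]
  m8 ⊆ 0-000,0100-
  m9 ⊆ 0100- [E]
  m19 ⊆ 10011 [E]
  m20 ⊆ 10100 [E]
  m29 ⊆ 111-1 [E]
  m30 ⊆ -1110,1111-
  m31 ⊆ 111-1,1111-
E = {0-000, 00101, 0100-, 10011, 10100, 111-1}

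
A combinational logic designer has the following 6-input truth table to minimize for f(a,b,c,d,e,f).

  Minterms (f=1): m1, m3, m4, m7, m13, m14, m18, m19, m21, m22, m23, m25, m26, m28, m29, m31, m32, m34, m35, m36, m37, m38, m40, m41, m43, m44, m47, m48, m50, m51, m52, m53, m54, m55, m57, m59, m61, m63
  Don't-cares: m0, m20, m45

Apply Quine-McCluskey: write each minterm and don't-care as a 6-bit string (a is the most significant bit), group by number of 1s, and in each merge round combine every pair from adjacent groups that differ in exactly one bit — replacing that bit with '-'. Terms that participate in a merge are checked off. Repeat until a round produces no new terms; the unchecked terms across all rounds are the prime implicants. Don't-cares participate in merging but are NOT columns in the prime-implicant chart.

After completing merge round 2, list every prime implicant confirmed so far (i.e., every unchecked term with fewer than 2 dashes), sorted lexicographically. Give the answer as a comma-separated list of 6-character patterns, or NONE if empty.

0000-1, 00000-, 001110, 01-010

[col 0] 000000*, 000001*, 000011*, 000100*, 000111*, 001101*, 001110, 010010*, 010011*, 010100*, 010101*, 010110*, 010111*, 011001*, 011010*, 011100*, 011101*, 011111*, 100000*, 100010*, 100011*, 100100*, 100101*, 100110*, 101000*, 101001*, 101011*, 101100*, 101101*, 101111*, 110000*, 110010*, 110011*, 110100*, 110101*, 110110*, 110111*, 111001*, 111011*, 111101*, 111111*
[col 1] -00000*, -00011*, -00100*, -01101*, -10010*, -10011*, -10100*, -10101*, -10110*, -10111*, -11001*, -11101*, -11111*, 0-0011*, 0-0100*, 0-0111*, 0-1101*, 000-00*, 000-11*, 0000-1, 00000-, 01-010, 01-100*, 01-101*, 01-111*, 010-10*, 010-11*, 01001-*, 0101-0*, 0101-1*, 01010-*, 01011-*, 011-01*, 0111-1*, 01110-*, 1-0000*, 1-0010*, 1-0011*, 1-0100*, 1-0101*, 1-0110*, 1-1001*, 1-1011*, 1-1101*, 1-1111*, 10-000*, 10-011*, 10-100*, 10-101*, 100-00*, 100-10*, 1000-0*, 10001-*, 1001-0*, 10010-*, 101-00*, 101-01*, 101-11*, 1010-1*, 10100-*, 1011-1*, 10110-*, 11-011*, 11-101*, 11-111*, 110-00*, 110-10*, 110-11*, 1100-0*, 11001-*, 1101-0*, 1101-1*, 11010-*, 11011-*, 111-01*, 111-11*, 1110-1*, 1111-1*
[col 2] --0011, --0100, --1101, -00-00, -1-101*, -1-111*, -10-10*, -10-11*, -1001-*, -101-0*, -101-1*, -1010-*, -1011-*, -11-01, -111-1*, 0-0-11, 01-1-1*, 01-10-, 010-1-*, 0101--*, 1--011, 1--101, 1-0-00*, 1-0-10*, 1-00-0*, 1-001-, 1-01-0*, 1-010-, 1-1-01*, 1-1-11*, 1-10-1*, 1-11-1*, 10--00, 10-10-, 100--0*, 101--1*, 101-0-, 11--11, 11-1-1*, 110--0*, 110-1-*, 1101--*, 111--1*
[col 3] -1-1-1, -10-1-, -101--, 1-0--0, 1-1--1
Prime implicants: --0011, --0100, --1101, -00-00, -1-1-1, -10-1-, -101--, -11-01, 0-0-11, 0000-1, 00000-, 001110, 01-010, 01-10-, 1--011, 1--101, 1-0--0, 1-001-, 1-010-, 1-1--1, 10--00, 10-10-, 101-0-, 11--11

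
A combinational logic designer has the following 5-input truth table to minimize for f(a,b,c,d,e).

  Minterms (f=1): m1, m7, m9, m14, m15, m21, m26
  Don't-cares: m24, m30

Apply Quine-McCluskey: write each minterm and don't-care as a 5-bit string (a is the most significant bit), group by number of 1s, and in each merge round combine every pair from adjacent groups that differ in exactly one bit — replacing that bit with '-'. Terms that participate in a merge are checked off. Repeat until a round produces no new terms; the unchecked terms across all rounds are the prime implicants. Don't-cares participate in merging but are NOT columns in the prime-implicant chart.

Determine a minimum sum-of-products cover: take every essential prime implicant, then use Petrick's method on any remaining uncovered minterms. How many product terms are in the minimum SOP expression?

5

size-2^0 implicants → 00001(✓)  00111(✓)  01001(✓)  01110(✓)  01111(✓)  10101  11000(✓)  11010(✓)  11110(✓)
size-2^1 implicants → -1110  0-001  0-111  0111-  11-10  110-0
Unchecked terms (primes): -1110, 0-001, 0-111, 0111-, 10101, 11-10, 110-0
Minterm coverage:
  m1 ⊆ 0-001 [E]
  m7 ⊆ 0-111 [E]
  m9 ⊆ 0-001 [E]
  m14 ⊆ -1110,0111-
  m15 ⊆ 0-111,0111-
  m21 ⊆ 10101 [E]
  m26 ⊆ 11-10,110-0
E = {0-001, 0-111, 10101}
Petrick residual → -1110, 11-10
Cover = bcde' + a'c'd'e + a'cde + ab'cd'e + abde'  |cover|=5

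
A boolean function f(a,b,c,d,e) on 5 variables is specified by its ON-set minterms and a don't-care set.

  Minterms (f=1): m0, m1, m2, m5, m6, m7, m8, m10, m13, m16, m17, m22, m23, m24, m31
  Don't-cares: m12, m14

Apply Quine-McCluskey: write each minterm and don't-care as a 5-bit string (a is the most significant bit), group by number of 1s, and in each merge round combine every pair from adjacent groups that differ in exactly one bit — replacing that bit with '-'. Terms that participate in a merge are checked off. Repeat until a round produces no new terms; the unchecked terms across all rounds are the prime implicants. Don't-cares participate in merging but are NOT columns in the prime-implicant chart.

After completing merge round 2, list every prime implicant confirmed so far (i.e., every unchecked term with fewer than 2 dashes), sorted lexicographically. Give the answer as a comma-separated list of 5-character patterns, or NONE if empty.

0-101, 00-01, 001-1, 0110-, 1-111

Round 0: 00000✓ 00001✓ 00010✓ 00101✓ 00110✓ 00111✓ 01000✓ 01010✓ 01100✓ 01101✓ 01110✓ 10000✓ 10001✓ 10110✓ 10111✓ 11000✓ 11111✓
Round 1: -0000✓ -0001✓ -0110✓ -0111✓ -1000✓ 0-000✓ 0-010✓ 0-101 0-110✓ 00-01 00-10✓ 000-0✓ 0000-✓ 001-1 0011-✓ 01-00✓ 01-10✓ 010-0✓ 011-0✓ 0110- 1-000✓ 1-111 1000-✓ 1011-✓
Round 2: --000 -000- -011- 0--10 0-0-0 01--0
PIs = {--000, -000-, -011-, 0--10, 0-0-0, 0-101, 00-01, 001-1, 01--0, 0110-, 1-111}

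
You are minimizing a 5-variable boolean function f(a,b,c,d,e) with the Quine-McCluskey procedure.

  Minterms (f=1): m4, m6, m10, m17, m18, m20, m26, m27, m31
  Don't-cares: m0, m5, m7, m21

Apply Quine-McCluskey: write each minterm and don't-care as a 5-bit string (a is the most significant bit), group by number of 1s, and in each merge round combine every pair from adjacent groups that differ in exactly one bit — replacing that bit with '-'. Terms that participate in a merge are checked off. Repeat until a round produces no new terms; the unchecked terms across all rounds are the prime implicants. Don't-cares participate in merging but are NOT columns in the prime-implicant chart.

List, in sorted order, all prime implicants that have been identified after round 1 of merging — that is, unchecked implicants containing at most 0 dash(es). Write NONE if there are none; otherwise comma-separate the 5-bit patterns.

NONE

Round 0: 00000✓ 00100✓ 00101✓ 00110✓ 00111✓ 01010✓ 10001✓ 10010✓ 10100✓ 10101✓ 11010✓ 11011✓ 11111✓
Round 1: -0100✓ -0101✓ -1010 00-00 001-0✓ 001-1✓ 0010-✓ 0011-✓ 1-010 10-01 1010-✓ 11-11 1101-
Round 2: -010- 001--
PIs = {-010-, -1010, 00-00, 001--, 1-010, 10-01, 11-11, 1101-}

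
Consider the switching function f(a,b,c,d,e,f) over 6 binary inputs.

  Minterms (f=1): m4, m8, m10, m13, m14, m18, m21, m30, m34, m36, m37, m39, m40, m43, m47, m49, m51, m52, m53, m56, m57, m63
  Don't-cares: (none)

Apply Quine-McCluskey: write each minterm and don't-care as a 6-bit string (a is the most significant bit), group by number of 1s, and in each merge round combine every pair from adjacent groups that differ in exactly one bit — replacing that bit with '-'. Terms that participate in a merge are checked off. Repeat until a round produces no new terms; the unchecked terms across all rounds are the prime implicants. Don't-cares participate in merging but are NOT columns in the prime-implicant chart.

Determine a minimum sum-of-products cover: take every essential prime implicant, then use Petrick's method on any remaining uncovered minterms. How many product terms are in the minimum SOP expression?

Round 0: 000100✓ 001000✓ 001010✓ 001101 001110✓ 010010 010101✓ 011110✓ 100010 100100✓ 100101✓ 100111✓ 101000✓ 101011✓ 101111✓ 110001✓ 110011✓ 110100✓ 110101✓ 111000✓ 111001✓ 111111✓
Round 1: -00100 -01000 -10101 0-1110 001-10 0010-0 1-0100✓ 1-0101✓ 1-1000 1-1111 10-111 1001-1 10010-✓ 101-11 11-001 110-01 1100-1 11010-✓ 11100-
Round 2: 1-010-
PIs = {-00100, -01000, -10101, 0-1110, 001-10, 0010-0, 001101, 010010, 1-010-, 1-1000, 1-1111, 10-111, 100010, 1001-1, 101-11, 11-001, 110-01, 1100-1, 11100-}
Coverage chart:
  m4: -00100 ←essential
  m8: -01000,0010-0
  m10: 001-10,0010-0
  m13: 001101 ←essential
  m14: 0-1110,001-10
  m18: 010010 ←essential
  m21: -10101 ←essential
  m30: 0-1110 ←essential
  m34: 100010 ←essential
  m36: -00100,1-010-
  m37: 1-010-,1001-1
  m39: 10-111,1001-1
  m40: -01000,1-1000
  m43: 101-11 ←essential
  m47: 1-1111,10-111,101-11
  m49: 11-001,110-01,1100-1
  m51: 1100-1 ←essential
  m52: 1-010- ←essential
  m53: -10101,1-010-,110-01
  m56: 1-1000,11100-
  m57: 11-001,11100-
  m63: 1-1111 ←essential
Essential: -00100, -10101, 0-1110, 001101, 010010, 1-010-, 1-1111, 100010, 101-11, 1100-1
Petrick residual → -01000, 001-10, 10-111, 11100-
Min cover (14 terms): b'c'de'f' + b'cd'e'f' + bc'de'f + a'cdef' + a'b'cef' + a'b'cde'f + a'bc'd'ef' + ac'de' + acdef + ab'def + ab'c'd'ef' + ab'cef + abc'd'f + abcd'e'

14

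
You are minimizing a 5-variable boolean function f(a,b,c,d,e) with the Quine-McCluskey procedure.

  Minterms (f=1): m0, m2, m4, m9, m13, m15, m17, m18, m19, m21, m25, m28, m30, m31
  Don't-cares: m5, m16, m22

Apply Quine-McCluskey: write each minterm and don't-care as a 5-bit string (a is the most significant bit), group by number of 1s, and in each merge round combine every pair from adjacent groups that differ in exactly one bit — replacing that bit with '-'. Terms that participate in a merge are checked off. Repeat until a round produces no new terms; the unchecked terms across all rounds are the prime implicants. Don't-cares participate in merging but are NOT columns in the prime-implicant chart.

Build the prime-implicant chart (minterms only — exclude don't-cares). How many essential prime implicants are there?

3

Round 0: 00000✓ 00010✓ 00100✓ 00101✓ 01001✓ 01101✓ 01111✓ 10000✓ 10001✓ 10010✓ 10011✓ 10101✓ 10110✓ 11001✓ 11100✓ 11110✓ 11111✓
Round 1: -0000✓ -0010✓ -0101 -1001 -1111 0-101 00-00 000-0✓ 0010- 01-01 011-1 1-001 1-110 10-01 10-10 100-0✓ 100-1✓ 1000-✓ 1001-✓ 111-0 1111-
Round 2: -00-0 100--
PIs = {-00-0, -0101, -1001, -1111, 0-101, 00-00, 0010-, 01-01, 011-1, 1-001, 1-110, 10-01, 10-10, 100--, 111-0, 1111-}
Coverage chart:
  m0: -00-0,00-00
  m2: -00-0 ←essential
  m4: 00-00,0010-
  m9: -1001,01-01
  m13: 0-101,01-01,011-1
  m15: -1111,011-1
  m17: 1-001,10-01,100--
  m18: -00-0,10-10,100--
  m19: 100-- ←essential
  m21: -0101,10-01
  m25: -1001,1-001
  m28: 111-0 ←essential
  m30: 1-110,111-0,1111-
  m31: -1111,1111-
Essential: -00-0, 100--, 111-0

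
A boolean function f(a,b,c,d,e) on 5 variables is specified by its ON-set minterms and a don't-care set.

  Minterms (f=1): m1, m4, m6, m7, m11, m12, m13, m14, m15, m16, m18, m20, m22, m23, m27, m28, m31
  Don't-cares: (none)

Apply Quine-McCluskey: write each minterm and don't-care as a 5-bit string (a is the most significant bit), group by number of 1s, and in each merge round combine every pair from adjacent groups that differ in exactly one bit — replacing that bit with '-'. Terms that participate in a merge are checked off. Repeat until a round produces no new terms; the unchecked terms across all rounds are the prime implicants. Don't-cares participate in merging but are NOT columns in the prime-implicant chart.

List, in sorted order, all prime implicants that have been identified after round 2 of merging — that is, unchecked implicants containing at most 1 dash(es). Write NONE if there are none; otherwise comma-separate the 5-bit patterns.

[col 0] 00001, 00100*, 00110*, 00111*, 01011*, 01100*, 01101*, 01110*, 01111*, 10000*, 10010*, 10100*, 10110*, 10111*, 11011*, 11100*, 11111*
[col 1] -0100*, -0110*, -0111*, -1011*, -1100*, -1111*, 0-100*, 0-110*, 0-111*, 001-0*, 0011-*, 01-11*, 011-0*, 011-1*, 0110-*, 0111-*, 1-100*, 1-111*, 10-00*, 10-10*, 100-0*, 101-0*, 1011-*, 11-11*
[col 2] --100, --111, -01-0, -011-, -1-11, 0-1-0, 0-11-, 011--, 10--0
Prime implicants: --100, --111, -01-0, -011-, -1-11, 0-1-0, 0-11-, 00001, 011--, 10--0

00001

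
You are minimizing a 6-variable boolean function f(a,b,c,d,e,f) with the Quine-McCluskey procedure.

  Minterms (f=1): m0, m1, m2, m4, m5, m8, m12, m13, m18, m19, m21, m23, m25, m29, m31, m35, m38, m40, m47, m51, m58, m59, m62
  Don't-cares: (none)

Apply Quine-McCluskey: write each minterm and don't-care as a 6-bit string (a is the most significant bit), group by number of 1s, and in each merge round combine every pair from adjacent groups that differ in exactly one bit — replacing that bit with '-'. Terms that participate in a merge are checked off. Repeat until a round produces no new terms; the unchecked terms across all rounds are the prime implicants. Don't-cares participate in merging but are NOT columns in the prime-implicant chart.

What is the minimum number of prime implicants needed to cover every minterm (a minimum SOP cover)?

size-2^0 implicants → 000000(✓)  000001(✓)  000010(✓)  000100(✓)  000101(✓)  001000(✓)  001100(✓)  001101(✓)  010010(✓)  010011(✓)  010101(✓)  010111(✓)  011001(✓)  011101(✓)  011111(✓)  100011(✓)  100110  101000(✓)  101111  110011(✓)  111010(✓)  111011(✓)  111110(✓)
size-2^1 implicants → -01000  -10011  0-0010  0-0101(✓)  0-1101(✓)  00-000(✓)  00-100(✓)  00-101(✓)  000-00(✓)  000-01(✓)  0000-0  00000-(✓)  00010-(✓)  001-00(✓)  00110-(✓)  01-101(✓)  01-111(✓)  010-11  01001-  0101-1(✓)  011-01  0111-1(✓)  1-0011  11-011  111-10  11101-
size-2^2 implicants → 0--101  00--00  00-10-  000-0-  01-1-1
Unchecked terms (primes): -01000, -10011, 0--101, 0-0010, 00--00, 00-10-, 000-0-, 0000-0, 01-1-1, 010-11, 01001-, 011-01, 1-0011, 100110, 101111, 11-011, 111-10, 11101-
Minterm coverage:
  m0 ⊆ 00--00,000-0-,0000-0
  m1 ⊆ 000-0- [E]
  m2 ⊆ 0-0010,0000-0
  m4 ⊆ 00--00,00-10-,000-0-
  m5 ⊆ 0--101,00-10-,000-0-
  m8 ⊆ -01000,00--00
  m12 ⊆ 00--00,00-10-
  m13 ⊆ 0--101,00-10-
  m18 ⊆ 0-0010,01001-
  m19 ⊆ -10011,010-11,01001-
  m21 ⊆ 0--101,01-1-1
  m23 ⊆ 01-1-1,010-11
  m25 ⊆ 011-01 [E]
  m29 ⊆ 0--101,01-1-1,011-01
  m31 ⊆ 01-1-1 [E]
  m35 ⊆ 1-0011 [E]
  m38 ⊆ 100110 [E]
  m40 ⊆ -01000 [E]
  m47 ⊆ 101111 [E]
  m51 ⊆ -10011,1-0011,11-011
  m58 ⊆ 111-10,11101-
  m59 ⊆ 11-011,11101-
  m62 ⊆ 111-10 [E]
E = {-01000, 000-0-, 01-1-1, 011-01, 1-0011, 100110, 101111, 111-10}
Petrick residual → -10011, 0-0010, 00-10-, 11-011
Cover = b'cd'e'f' + bc'd'ef + a'c'd'ef' + a'b'de' + a'b'c'e' + a'bdf + a'bce'f + ac'd'ef + ab'c'def' + ab'cdef + abd'ef + abcef'  |cover|=12

12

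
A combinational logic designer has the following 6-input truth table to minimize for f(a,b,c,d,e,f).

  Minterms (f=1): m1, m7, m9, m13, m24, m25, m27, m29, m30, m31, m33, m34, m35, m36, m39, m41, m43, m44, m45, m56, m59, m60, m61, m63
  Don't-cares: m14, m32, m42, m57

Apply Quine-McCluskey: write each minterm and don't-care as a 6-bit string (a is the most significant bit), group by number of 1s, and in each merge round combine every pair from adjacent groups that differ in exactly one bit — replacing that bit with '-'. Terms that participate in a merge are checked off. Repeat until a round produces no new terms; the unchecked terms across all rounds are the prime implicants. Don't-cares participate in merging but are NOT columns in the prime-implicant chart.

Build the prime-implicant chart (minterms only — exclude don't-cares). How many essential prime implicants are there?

Round 0: 000001✓ 000111✓ 001001✓ 001101✓ 001110✓ 011000✓ 011001✓ 011011✓ 011101✓ 011110✓ 011111✓ 100000✓ 100001✓ 100010✓ 100011✓ 100100✓ 100111✓ 101001✓ 101010✓ 101011✓ 101100✓ 101101✓ 111000✓ 111001✓ 111011✓ 111100✓ 111101✓ 111111✓
Round 1: -00001✓ -00111 -01001✓ -01101✓ -11000✓ -11001✓ -11011✓ -11101✓ -11111✓ 0-1001✓ 0-1101✓ 0-1110 00-001✓ 001-01✓ 011-01✓ 011-11✓ 0110-1✓ 01100-✓ 0111-1✓ 01111- 1-1001✓ 1-1011✓ 1-1100✓ 1-1101✓ 10-001✓ 10-010✓ 10-011✓ 10-100 100-00 100-11 1000-0✓ 1000-1✓ 10000-✓ 10001-✓ 101-01✓ 1010-1✓ 10101-✓ 10110-✓ 111-00✓ 111-01✓ 111-11✓ 1110-1✓ 11100-✓ 1111-1✓ 11110-✓
Round 2: --1001✓ --1101✓ -0-001 -01-01✓ -11-01✓ -11-11✓ -110-1✓ -1100- -111-1✓ 0-1-01✓ 011--1✓ 1-1-01✓ 1-10-1 1-110- 10-0-1 10-01- 1000-- 111--1✓ 111-0-
Round 3: --1-01 -11--1
PIs = {--1-01, -0-001, -00111, -11--1, -1100-, 0-1110, 01111-, 1-10-1, 1-110-, 10-0-1, 10-01-, 10-100, 100-00, 100-11, 1000--, 111-0-}
Coverage chart:
  m1: -0-001 ←essential
  m7: -00111 ←essential
  m9: --1-01,-0-001
  m13: --1-01 ←essential
  m24: -1100- ←essential
  m25: --1-01,-11--1,-1100-
  m27: -11--1 ←essential
  m29: --1-01,-11--1
  m30: 0-1110,01111-
  m31: -11--1,01111-
  m33: -0-001,10-0-1,1000--
  m34: 10-01-,1000--
  m35: 10-0-1,10-01-,100-11,1000--
  m36: 10-100,100-00
  m39: -00111,100-11
  m41: --1-01,-0-001,1-10-1,10-0-1
  m43: 1-10-1,10-0-1,10-01-
  m44: 1-110-,10-100
  m45: --1-01,1-110-
  m56: -1100-,111-0-
  m59: -11--1,1-10-1
  m60: 1-110-,111-0-
  m61: --1-01,-11--1,1-110-,111-0-
  m63: -11--1 ←essential
Essential: --1-01, -0-001, -00111, -11--1, -1100-

5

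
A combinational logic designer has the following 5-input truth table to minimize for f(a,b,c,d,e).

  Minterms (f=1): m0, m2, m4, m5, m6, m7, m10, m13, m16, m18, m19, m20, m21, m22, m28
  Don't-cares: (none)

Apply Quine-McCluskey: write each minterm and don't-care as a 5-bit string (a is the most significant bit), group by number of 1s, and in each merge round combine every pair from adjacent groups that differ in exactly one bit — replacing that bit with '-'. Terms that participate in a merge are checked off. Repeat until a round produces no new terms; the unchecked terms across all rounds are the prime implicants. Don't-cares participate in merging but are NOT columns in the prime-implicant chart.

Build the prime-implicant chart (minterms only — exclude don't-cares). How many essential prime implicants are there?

[col 0] 00000*, 00010*, 00100*, 00101*, 00110*, 00111*, 01010*, 01101*, 10000*, 10010*, 10011*, 10100*, 10101*, 10110*, 11100*
[col 1] -0000*, -0010*, -0100*, -0101*, -0110*, 0-010, 0-101, 00-00*, 00-10*, 000-0*, 001-0*, 001-1*, 0010-*, 0011-*, 1-100, 10-00*, 10-10*, 100-0*, 1001-, 101-0*, 1010-*
[col 2] -0-00*, -0-10*, -00-0*, -01-0*, -010-, 00--0*, 001--, 10--0*
[col 3] -0--0
Prime implicants: -0--0, -010-, 0-010, 0-101, 001--, 1-100, 1001-
PI chart (minterm → PIs covering it):
  0 | -0--0  (sole → essential)
  2 | -0--0,0-010
  4 | -0--0,-010-,001--
  5 | -010-,0-101,001--
  6 | -0--0,001--
  7 | 001--  (sole → essential)
  10 | 0-010  (sole → essential)
  13 | 0-101  (sole → essential)
  16 | -0--0  (sole → essential)
  18 | -0--0,1001-
  19 | 1001-  (sole → essential)
  20 | -0--0,-010-,1-100
  21 | -010-  (sole → essential)
  22 | -0--0  (sole → essential)
  28 | 1-100  (sole → essential)
Essential prime implicants: -0--0, -010-, 0-010, 0-101, 001--, 1-100, 1001-

7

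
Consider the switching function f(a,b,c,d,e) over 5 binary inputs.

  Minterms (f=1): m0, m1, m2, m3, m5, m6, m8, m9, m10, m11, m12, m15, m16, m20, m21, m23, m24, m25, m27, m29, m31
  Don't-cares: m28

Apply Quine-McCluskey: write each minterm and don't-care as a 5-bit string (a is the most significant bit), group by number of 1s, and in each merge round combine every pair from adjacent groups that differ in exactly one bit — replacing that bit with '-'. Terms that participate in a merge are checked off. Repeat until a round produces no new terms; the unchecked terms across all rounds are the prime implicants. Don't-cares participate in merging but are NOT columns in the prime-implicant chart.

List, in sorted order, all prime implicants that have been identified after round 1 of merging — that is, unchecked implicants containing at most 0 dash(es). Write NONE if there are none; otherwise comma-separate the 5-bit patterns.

NONE

Round 0: 00000✓ 00001✓ 00010✓ 00011✓ 00101✓ 00110✓ 01000✓ 01001✓ 01010✓ 01011✓ 01100✓ 01111✓ 10000✓ 10100✓ 10101✓ 10111✓ 11000✓ 11001✓ 11011✓ 11100✓ 11101✓ 11111✓
Round 1: -0000✓ -0101 -1000✓ -1001✓ -1011✓ -1100✓ -1111✓ 0-000✓ 0-001✓ 0-010✓ 0-011✓ 00-01 00-10 000-0✓ 000-1✓ 0000-✓ 0001-✓ 01-00✓ 01-11✓ 010-0✓ 010-1✓ 0100-✓ 0101-✓ 1-000✓ 1-100✓ 1-101✓ 1-111✓ 10-00✓ 101-1✓ 1010-✓ 11-00✓ 11-01✓ 11-11✓ 110-1✓ 1100-✓ 111-1✓ 1110-✓
Round 2: --000 -1-00 -1-11 -10-1 -100- 0-0-0✓ 0-0-1✓ 0-00-✓ 0-01-✓ 000--✓ 010--✓ 1--00 1-1-1 1-10- 11--1 11-0-
Round 3: 0-0--
PIs = {--000, -0101, -1-00, -1-11, -10-1, -100-, 0-0--, 00-01, 00-10, 1--00, 1-1-1, 1-10-, 11--1, 11-0-}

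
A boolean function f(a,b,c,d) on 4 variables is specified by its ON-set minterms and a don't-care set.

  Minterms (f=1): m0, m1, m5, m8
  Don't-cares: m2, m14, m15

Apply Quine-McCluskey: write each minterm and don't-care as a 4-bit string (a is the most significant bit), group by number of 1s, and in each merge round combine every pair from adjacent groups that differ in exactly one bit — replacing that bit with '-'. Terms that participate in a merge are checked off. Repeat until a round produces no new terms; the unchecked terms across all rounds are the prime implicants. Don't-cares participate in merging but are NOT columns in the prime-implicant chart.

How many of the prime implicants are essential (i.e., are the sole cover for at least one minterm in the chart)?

2

[col 0] 0000*, 0001*, 0010*, 0101*, 1000*, 1110*, 1111*
[col 1] -000, 0-01, 00-0, 000-, 111-
Prime implicants: -000, 0-01, 00-0, 000-, 111-
PI chart (minterm → PIs covering it):
  0 | -000,00-0,000-
  1 | 0-01,000-
  5 | 0-01  (sole → essential)
  8 | -000  (sole → essential)
Essential prime implicants: -000, 0-01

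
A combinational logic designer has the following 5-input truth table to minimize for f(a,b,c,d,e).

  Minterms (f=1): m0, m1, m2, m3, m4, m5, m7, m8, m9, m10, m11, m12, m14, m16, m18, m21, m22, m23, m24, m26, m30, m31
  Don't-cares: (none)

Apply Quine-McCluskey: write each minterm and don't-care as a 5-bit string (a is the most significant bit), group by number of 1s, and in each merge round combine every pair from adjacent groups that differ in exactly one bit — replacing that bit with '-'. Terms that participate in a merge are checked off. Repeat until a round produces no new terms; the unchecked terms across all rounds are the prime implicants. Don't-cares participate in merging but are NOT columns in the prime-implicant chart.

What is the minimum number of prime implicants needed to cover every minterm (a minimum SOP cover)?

[col 0] 00000*, 00001*, 00010*, 00011*, 00100*, 00101*, 00111*, 01000*, 01001*, 01010*, 01011*, 01100*, 01110*, 10000*, 10010*, 10101*, 10110*, 10111*, 11000*, 11010*, 11110*, 11111*
[col 1] -0000*, -0010*, -0101*, -0111*, -1000*, -1010*, -1110*, 0-000*, 0-001*, 0-010*, 0-011*, 0-100*, 00-00*, 00-01*, 00-11*, 000-0*, 000-1*, 0000-*, 0001-*, 001-1*, 0010-*, 01-00*, 01-10*, 010-0*, 010-1*, 0100-*, 0101-*, 011-0*, 1-000*, 1-010*, 1-110*, 1-111*, 10-10*, 100-0*, 101-1*, 1011-*, 11-10*, 110-0*, 1111-*
[col 2] --000*, --010*, -00-0*, -01-1, -1-10, -10-0*, 0--00, 0-0-0*, 0-0-1*, 0-00-*, 0-01-*, 00--1, 00-0-, 000--*, 01--0, 010--*, 1--10, 1-0-0*, 1-11-
[col 3] --0-0, 0-0--
Prime implicants: --0-0, -01-1, -1-10, 0--00, 0-0--, 00--1, 00-0-, 01--0, 1--10, 1-11-
PI chart (minterm → PIs covering it):
  0 | --0-0,0--00,0-0--,00-0-
  1 | 0-0--,00--1,00-0-
  2 | --0-0,0-0--
  3 | 0-0--,00--1
  4 | 0--00,00-0-
  5 | -01-1,00--1,00-0-
  7 | -01-1,00--1
  8 | --0-0,0--00,0-0--,01--0
  9 | 0-0--  (sole → essential)
  10 | --0-0,-1-10,0-0--,01--0
  11 | 0-0--  (sole → essential)
  12 | 0--00,01--0
  14 | -1-10,01--0
  16 | --0-0  (sole → essential)
  18 | --0-0,1--10
  21 | -01-1  (sole → essential)
  22 | 1--10,1-11-
  23 | -01-1,1-11-
  24 | --0-0  (sole → essential)
  26 | --0-0,-1-10,1--10
  30 | -1-10,1--10,1-11-
  31 | 1-11-  (sole → essential)
Essential prime implicants: --0-0, -01-1, 0-0--, 1-11-
Petrick residual → -1-10, 0--00
Minimum SOP uses 6 PIs: c'e' + b'ce + bde' + a'd'e' + a'c' + acd

6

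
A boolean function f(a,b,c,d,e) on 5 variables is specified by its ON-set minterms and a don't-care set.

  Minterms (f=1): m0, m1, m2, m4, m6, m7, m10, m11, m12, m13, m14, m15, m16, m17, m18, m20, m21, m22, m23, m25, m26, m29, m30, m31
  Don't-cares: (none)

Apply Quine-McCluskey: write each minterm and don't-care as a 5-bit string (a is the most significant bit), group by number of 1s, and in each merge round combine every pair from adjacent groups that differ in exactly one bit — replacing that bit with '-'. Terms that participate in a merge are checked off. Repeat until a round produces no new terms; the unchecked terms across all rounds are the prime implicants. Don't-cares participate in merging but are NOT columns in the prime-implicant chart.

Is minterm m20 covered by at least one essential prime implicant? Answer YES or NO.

[col 0] 00000*, 00001*, 00010*, 00100*, 00110*, 00111*, 01010*, 01011*, 01100*, 01101*, 01110*, 01111*, 10000*, 10001*, 10010*, 10100*, 10101*, 10110*, 10111*, 11001*, 11010*, 11101*, 11110*, 11111*
[col 1] -0000*, -0001*, -0010*, -0100*, -0110*, -0111*, -1010*, -1101*, -1110*, -1111*, 0-010*, 0-100*, 0-110*, 0-111*, 00-00*, 00-10*, 000-0*, 0000-*, 001-0*, 0011-*, 01-10*, 01-11*, 0101-*, 011-0*, 011-1*, 0110-*, 0111-*, 1-001*, 1-010*, 1-101*, 1-110*, 1-111*, 10-00*, 10-01*, 10-10*, 100-0*, 1000-*, 101-0*, 101-1*, 1010-*, 1011-*, 11-01*, 11-10*, 111-1*, 1111-*
[col 2] --010*, --110*, --111*, -0-00*, -0-10*, -00-0*, -000-, -01-0*, -011-*, -1-10*, -11-1, -111-*, 0--10*, 0-1-0, 0-11-*, 00--0*, 01-1-, 011--, 1--01, 1--10*, 1-1-1, 1-11-*, 10--0*, 10-0-, 101--
[col 3] ---10, --11-, -0--0
Prime implicants: ---10, --11-, -0--0, -000-, -11-1, 0-1-0, 01-1-, 011--, 1--01, 1-1-1, 10-0-, 101--
PI chart (minterm → PIs covering it):
  0 | -0--0,-000-
  1 | -000-  (sole → essential)
  2 | ---10,-0--0
  4 | -0--0,0-1-0
  6 | ---10,--11-,-0--0,0-1-0
  7 | --11-  (sole → essential)
  10 | ---10,01-1-
  11 | 01-1-  (sole → essential)
  12 | 0-1-0,011--
  13 | -11-1,011--
  14 | ---10,--11-,0-1-0,01-1-,011--
  15 | --11-,-11-1,01-1-,011--
  16 | -0--0,-000-,10-0-
  17 | -000-,1--01,10-0-
  18 | ---10,-0--0
  20 | -0--0,10-0-,101--
  21 | 1--01,1-1-1,10-0-,101--
  22 | ---10,--11-,-0--0,101--
  23 | --11-,1-1-1,101--
  25 | 1--01  (sole → essential)
  26 | ---10  (sole → essential)
  29 | -11-1,1--01,1-1-1
  30 | ---10,--11-
  31 | --11-,-11-1,1-1-1
Essential prime implicants: ---10, --11-, -000-, 01-1-, 1--01

NO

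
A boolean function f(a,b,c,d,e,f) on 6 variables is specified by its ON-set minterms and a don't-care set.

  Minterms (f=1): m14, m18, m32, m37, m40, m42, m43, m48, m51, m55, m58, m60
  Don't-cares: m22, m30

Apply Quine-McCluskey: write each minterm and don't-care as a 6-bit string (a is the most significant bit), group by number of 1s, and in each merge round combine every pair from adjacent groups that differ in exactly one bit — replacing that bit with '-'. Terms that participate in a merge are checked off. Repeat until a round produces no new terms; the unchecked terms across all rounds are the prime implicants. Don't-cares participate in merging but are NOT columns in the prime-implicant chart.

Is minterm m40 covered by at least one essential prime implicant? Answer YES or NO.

[col 0] 001110*, 010010*, 010110*, 011110*, 100000*, 100101, 101000*, 101010*, 101011*, 110000*, 110011*, 110111*, 111010*, 111100
[col 1] 0-1110, 01-110, 010-10, 1-0000, 1-1010, 10-000, 1010-0, 10101-, 110-11
Prime implicants: 0-1110, 01-110, 010-10, 1-0000, 1-1010, 10-000, 100101, 1010-0, 10101-, 110-11, 111100
PI chart (minterm → PIs covering it):
  14 | 0-1110  (sole → essential)
  18 | 010-10  (sole → essential)
  32 | 1-0000,10-000
  37 | 100101  (sole → essential)
  40 | 10-000,1010-0
  42 | 1-1010,1010-0,10101-
  43 | 10101-  (sole → essential)
  48 | 1-0000  (sole → essential)
  51 | 110-11  (sole → essential)
  55 | 110-11  (sole → essential)
  58 | 1-1010  (sole → essential)
  60 | 111100  (sole → essential)
Essential prime implicants: 0-1110, 010-10, 1-0000, 1-1010, 100101, 10101-, 110-11, 111100

NO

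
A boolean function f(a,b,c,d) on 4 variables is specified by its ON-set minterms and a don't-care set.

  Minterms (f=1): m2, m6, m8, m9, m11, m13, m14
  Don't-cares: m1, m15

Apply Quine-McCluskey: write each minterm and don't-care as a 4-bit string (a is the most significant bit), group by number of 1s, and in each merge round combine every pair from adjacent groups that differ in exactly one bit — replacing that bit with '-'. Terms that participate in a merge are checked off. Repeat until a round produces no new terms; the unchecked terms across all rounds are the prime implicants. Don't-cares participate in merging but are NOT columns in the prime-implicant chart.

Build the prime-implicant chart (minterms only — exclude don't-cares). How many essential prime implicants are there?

3

Round 0: 0001✓ 0010✓ 0110✓ 1000✓ 1001✓ 1011✓ 1101✓ 1110✓ 1111✓
Round 1: -001 -110 0-10 1-01✓ 1-11✓ 10-1✓ 100- 11-1✓ 111-
Round 2: 1--1
PIs = {-001, -110, 0-10, 1--1, 100-, 111-}
Coverage chart:
  m2: 0-10 ←essential
  m6: -110,0-10
  m8: 100- ←essential
  m9: -001,1--1,100-
  m11: 1--1 ←essential
  m13: 1--1 ←essential
  m14: -110,111-
Essential: 0-10, 1--1, 100-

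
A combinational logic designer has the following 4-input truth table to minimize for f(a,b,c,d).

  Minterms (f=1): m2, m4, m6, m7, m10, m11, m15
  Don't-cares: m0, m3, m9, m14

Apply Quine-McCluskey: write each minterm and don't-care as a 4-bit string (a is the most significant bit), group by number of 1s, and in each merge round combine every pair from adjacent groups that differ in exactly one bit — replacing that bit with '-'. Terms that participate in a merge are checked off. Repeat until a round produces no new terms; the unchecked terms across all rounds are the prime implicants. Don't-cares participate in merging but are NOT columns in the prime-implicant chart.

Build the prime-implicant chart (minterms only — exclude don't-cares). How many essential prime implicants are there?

2

Round 0: 0000✓ 0010✓ 0011✓ 0100✓ 0110✓ 0111✓ 1001✓ 1010✓ 1011✓ 1110✓ 1111✓
Round 1: -010✓ -011✓ -110✓ -111✓ 0-00✓ 0-10✓ 0-11✓ 00-0✓ 001-✓ 01-0✓ 011-✓ 1-10✓ 1-11✓ 10-1 101-✓ 111-✓
Round 2: --10✓ --11✓ -01-✓ -11-✓ 0--0 0-1-✓ 1-1-✓
Round 3: --1-
PIs = {--1-, 0--0, 10-1}
Coverage chart:
  m2: --1-,0--0
  m4: 0--0 ←essential
  m6: --1-,0--0
  m7: --1- ←essential
  m10: --1- ←essential
  m11: --1-,10-1
  m15: --1- ←essential
Essential: --1-, 0--0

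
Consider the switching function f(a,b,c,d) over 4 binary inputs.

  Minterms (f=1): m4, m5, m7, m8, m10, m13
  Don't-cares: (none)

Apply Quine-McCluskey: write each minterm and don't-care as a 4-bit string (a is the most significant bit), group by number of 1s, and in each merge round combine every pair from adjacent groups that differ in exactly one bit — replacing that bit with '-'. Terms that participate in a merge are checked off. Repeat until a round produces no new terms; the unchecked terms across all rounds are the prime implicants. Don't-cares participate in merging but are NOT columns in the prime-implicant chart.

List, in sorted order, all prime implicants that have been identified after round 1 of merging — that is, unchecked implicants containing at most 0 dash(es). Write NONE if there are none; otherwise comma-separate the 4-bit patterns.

NONE

size-2^0 implicants → 0100(✓)  0101(✓)  0111(✓)  1000(✓)  1010(✓)  1101(✓)
size-2^1 implicants → -101  01-1  010-  10-0
Unchecked terms (primes): -101, 01-1, 010-, 10-0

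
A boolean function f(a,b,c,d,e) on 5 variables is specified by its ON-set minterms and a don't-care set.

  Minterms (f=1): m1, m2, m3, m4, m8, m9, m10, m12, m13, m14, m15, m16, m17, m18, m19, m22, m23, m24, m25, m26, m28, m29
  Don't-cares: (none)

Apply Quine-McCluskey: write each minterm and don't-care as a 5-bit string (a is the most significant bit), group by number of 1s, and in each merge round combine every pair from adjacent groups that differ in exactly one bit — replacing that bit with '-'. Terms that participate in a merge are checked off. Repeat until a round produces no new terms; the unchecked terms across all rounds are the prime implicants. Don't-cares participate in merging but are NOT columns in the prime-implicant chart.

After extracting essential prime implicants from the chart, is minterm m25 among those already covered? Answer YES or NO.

Round 0: 00001✓ 00010✓ 00011✓ 00100✓ 01000✓ 01001✓ 01010✓ 01100✓ 01101✓ 01110✓ 01111✓ 10000✓ 10001✓ 10010✓ 10011✓ 10110✓ 10111✓ 11000✓ 11001✓ 11010✓ 11100✓ 11101✓
Round 1: -0001✓ -0010✓ -0011✓ -1000✓ -1001✓ -1010✓ -1100✓ -1101✓ 0-001✓ 0-010✓ 0-100 000-1✓ 0001-✓ 01-00✓ 01-01✓ 01-10✓ 010-0✓ 0100-✓ 011-0✓ 011-1✓ 0110-✓ 0111-✓ 1-000✓ 1-001✓ 1-010✓ 10-10✓ 10-11✓ 100-0✓ 100-1✓ 1000-✓ 1001-✓ 1011-✓ 11-00✓ 11-01✓ 110-0✓ 1100-✓ 1110-✓
Round 2: --001 --010 -00-1 -001- -1-00✓ -1-01✓ -10-0 -100-✓ -110-✓ 01--0 01-0-✓ 011-- 1-0-0 1-00- 10-1- 100-- 11-0-✓
Round 3: -1-0-
PIs = {--001, --010, -00-1, -001-, -1-0-, -10-0, 0-100, 01--0, 011--, 1-0-0, 1-00-, 10-1-, 100--}
Coverage chart:
  m1: --001,-00-1
  m2: --010,-001-
  m3: -00-1,-001-
  m4: 0-100 ←essential
  m8: -1-0-,-10-0,01--0
  m9: --001,-1-0-
  m10: --010,-10-0,01--0
  m12: -1-0-,0-100,01--0,011--
  m13: -1-0-,011--
  m14: 01--0,011--
  m15: 011-- ←essential
  m16: 1-0-0,1-00-,100--
  m17: --001,-00-1,1-00-,100--
  m18: --010,-001-,1-0-0,10-1-,100--
  m19: -00-1,-001-,10-1-,100--
  m22: 10-1- ←essential
  m23: 10-1- ←essential
  m24: -1-0-,-10-0,1-0-0,1-00-
  m25: --001,-1-0-,1-00-
  m26: --010,-10-0,1-0-0
  m28: -1-0- ←essential
  m29: -1-0- ←essential
Essential: -1-0-, 0-100, 011--, 10-1-

YES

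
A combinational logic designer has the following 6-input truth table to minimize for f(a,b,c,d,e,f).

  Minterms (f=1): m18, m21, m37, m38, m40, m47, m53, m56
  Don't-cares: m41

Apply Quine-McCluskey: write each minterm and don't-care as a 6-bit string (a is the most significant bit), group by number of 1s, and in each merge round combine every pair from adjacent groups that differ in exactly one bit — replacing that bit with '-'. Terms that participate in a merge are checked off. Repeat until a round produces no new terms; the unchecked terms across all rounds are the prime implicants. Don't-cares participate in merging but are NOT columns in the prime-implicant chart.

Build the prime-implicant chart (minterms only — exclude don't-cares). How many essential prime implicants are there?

6

Round 0: 010010 010101✓ 100101✓ 100110 101000✓ 101001✓ 101111 110101✓ 111000✓
Round 1: -10101 1-0101 1-1000 10100-
PIs = {-10101, 010010, 1-0101, 1-1000, 100110, 10100-, 101111}
Coverage chart:
  m18: 010010 ←essential
  m21: -10101 ←essential
  m37: 1-0101 ←essential
  m38: 100110 ←essential
  m40: 1-1000,10100-
  m47: 101111 ←essential
  m53: -10101,1-0101
  m56: 1-1000 ←essential
Essential: -10101, 010010, 1-0101, 1-1000, 100110, 101111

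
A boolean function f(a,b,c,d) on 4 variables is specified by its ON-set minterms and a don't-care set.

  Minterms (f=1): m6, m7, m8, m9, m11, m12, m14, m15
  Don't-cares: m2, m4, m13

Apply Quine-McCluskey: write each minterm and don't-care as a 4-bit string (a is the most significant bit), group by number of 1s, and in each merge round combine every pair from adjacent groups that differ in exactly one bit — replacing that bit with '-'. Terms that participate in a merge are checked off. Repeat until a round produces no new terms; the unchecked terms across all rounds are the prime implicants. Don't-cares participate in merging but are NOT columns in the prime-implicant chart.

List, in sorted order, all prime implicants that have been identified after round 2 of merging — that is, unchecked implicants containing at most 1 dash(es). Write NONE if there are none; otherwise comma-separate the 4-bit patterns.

0-10

size-2^0 implicants → 0010(✓)  0100(✓)  0110(✓)  0111(✓)  1000(✓)  1001(✓)  1011(✓)  1100(✓)  1101(✓)  1110(✓)  1111(✓)
size-2^1 implicants → -100(✓)  -110(✓)  -111(✓)  0-10  01-0(✓)  011-(✓)  1-00(✓)  1-01(✓)  1-11(✓)  10-1(✓)  100-(✓)  11-0(✓)  11-1(✓)  110-(✓)  111-(✓)
size-2^2 implicants → -1-0  -11-  1--1  1-0-  11--
Unchecked terms (primes): -1-0, -11-, 0-10, 1--1, 1-0-, 11--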